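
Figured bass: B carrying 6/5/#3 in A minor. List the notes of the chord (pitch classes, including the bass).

B, D#, F, G

A third above B in this key is D, raised to D# by the sharp.
A fifth above B in this key is F.
A sixth above B in this key is G.
Together with the bass B, this spells G augmented seventh in first inversion.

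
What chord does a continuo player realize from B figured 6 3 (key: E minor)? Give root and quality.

The figures 6 3 indicate a triad in first inversion.
In first inversion the root lies a sixth above the bass: a sixth above B in E minor is G.
The chord tones are B, D, G, giving G major.

G major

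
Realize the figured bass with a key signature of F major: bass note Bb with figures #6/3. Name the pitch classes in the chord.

Bb, D, G#

A third above Bb in this key is D.
A sixth above Bb in this key is G, raised to G# by the sharp.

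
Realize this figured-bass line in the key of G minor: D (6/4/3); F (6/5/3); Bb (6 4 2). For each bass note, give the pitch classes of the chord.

D (6/4/3): D, F, G, Bb.
F (6/5/3): F, A, C, D.
Bb (6/4/2): Bb, C, Eb, G.

D, F, G, Bb | F, A, C, D | Bb, C, Eb, G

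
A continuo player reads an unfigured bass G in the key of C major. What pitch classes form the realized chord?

An unfigured bass implies 5/3.
A third above G in this key is B.
A fifth above G in this key is D.
Together with the bass G, this spells G major in root position.

G, B, D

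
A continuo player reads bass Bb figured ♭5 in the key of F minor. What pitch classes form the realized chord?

Bb, Db, Fb

The written figures ♭5 are shorthand for 5/3: the 3 is implied.
A third above Bb in this key is Db.
A fifth above Bb in this key is F, lowered to Fb by the flat.
Together with the bass Bb, this spells Bb diminished in root position.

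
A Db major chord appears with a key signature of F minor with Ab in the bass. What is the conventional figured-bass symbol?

Ab is the fifth of Db major, so the chord is in second inversion.
A triad in second inversion is figured 6/4, conventionally abbreviated 6/4.

6/4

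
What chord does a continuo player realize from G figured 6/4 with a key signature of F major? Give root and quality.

C major

The figures 6/4 indicate a triad in second inversion.
In second inversion the root lies a fourth above the bass: a fourth above G in F major is C.
The chord tones are G, C, E, giving C major.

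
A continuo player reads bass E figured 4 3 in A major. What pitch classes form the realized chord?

E, G#, A, C#

The written figures 4 3 are shorthand for 6/4/3: the 6 is implied.
A third above E in this key is G#.
A fourth above E in this key is A.
A sixth above E in this key is C#.
Together with the bass E, this spells A major seventh in second inversion.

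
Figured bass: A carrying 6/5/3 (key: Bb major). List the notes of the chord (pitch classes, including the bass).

A third above A in this key is C.
A fifth above A in this key is Eb.
A sixth above A in this key is F.
Together with the bass A, this spells F dominant seventh in first inversion.

A, C, Eb, F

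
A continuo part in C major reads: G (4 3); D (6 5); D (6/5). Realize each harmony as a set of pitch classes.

G, B, C, E | D, F, A, B | D, F, A, B

G (6/4/3): G, B, C, E.
D (6/5/3): D, F, A, B.
D (6/5/3): D, F, A, B.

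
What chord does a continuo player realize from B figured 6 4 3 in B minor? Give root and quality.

The figures 6 4 3 indicate a seventh chord in second inversion.
In second inversion the root lies a fourth above the bass: a fourth above B in B minor is E.
The chord tones are B, D, E, G, giving E minor seventh.

E minor seventh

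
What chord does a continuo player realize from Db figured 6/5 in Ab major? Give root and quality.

The figures 6/5 indicate a seventh chord in first inversion.
In first inversion the root lies a sixth above the bass: a sixth above Db in Ab major is Bb.
The chord tones are Db, F, Ab, Bb, giving Bb minor seventh.

Bb minor seventh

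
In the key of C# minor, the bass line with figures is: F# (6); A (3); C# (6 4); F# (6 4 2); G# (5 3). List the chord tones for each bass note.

F#, A, D# | A, C#, E | C#, F#, A | F#, G#, B, D# | G#, B, D#

F# (6/3): F#, A, D#.
A (5/3): A, C#, E.
C# (6/4): C#, F#, A.
F# (6/4/2): F#, G#, B, D#.
G# (5/3): G#, B, D#.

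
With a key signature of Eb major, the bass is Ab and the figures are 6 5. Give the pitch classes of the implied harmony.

The written figures 6 5 are shorthand for 6/5/3: the 3 is implied.
A third above Ab in this key is C.
A fifth above Ab in this key is Eb.
A sixth above Ab in this key is F.
Together with the bass Ab, this spells F minor seventh in first inversion.

Ab, C, Eb, F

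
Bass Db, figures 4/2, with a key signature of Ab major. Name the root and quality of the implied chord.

The figures 4/2 indicate a seventh chord in third inversion.
In third inversion the root lies a second above the bass: a second above Db in Ab major is Eb.
The chord tones are Db, Eb, G, Bb, giving Eb dominant seventh.

Eb dominant seventh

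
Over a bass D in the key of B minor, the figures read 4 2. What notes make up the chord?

D, E, G, B

The written figures 4 2 are shorthand for 6/4/2: the 6 is implied.
A second above D in this key is E.
A fourth above D in this key is G.
A sixth above D in this key is B.
Together with the bass D, this spells E minor seventh in third inversion.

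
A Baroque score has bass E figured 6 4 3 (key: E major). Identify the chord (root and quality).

A major seventh

The figures 6 4 3 indicate a seventh chord in second inversion.
In second inversion the root lies a fourth above the bass: a fourth above E in E major is A.
The chord tones are E, G#, A, C#, giving A major seventh.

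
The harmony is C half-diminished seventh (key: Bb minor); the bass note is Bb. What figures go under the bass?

4/2

Bb is the seventh of C half-diminished seventh, so the chord is in third inversion.
A seventh chord in third inversion is figured 6/4/2, conventionally abbreviated 4/2.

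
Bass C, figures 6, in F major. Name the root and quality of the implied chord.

The figures 6 indicate a triad in first inversion.
In first inversion the root lies a sixth above the bass: a sixth above C in F major is A.
The chord tones are C, E, A, giving A minor.

A minor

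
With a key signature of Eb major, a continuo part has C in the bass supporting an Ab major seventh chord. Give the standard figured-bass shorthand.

C is the third of Ab major seventh, so the chord is in first inversion.
A seventh chord in first inversion is figured 6/5/3, conventionally abbreviated 6/5.

6/5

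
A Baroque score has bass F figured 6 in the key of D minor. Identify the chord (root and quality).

D minor

The figures 6 indicate a triad in first inversion.
In first inversion the root lies a sixth above the bass: a sixth above F in D minor is D.
The chord tones are F, A, D, giving D minor.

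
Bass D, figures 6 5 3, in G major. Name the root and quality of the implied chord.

The figures 6 5 3 indicate a seventh chord in first inversion.
In first inversion the root lies a sixth above the bass: a sixth above D in G major is B.
The chord tones are D, F#, A, B, giving B minor seventh.

B minor seventh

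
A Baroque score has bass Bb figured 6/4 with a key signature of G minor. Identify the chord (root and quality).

The figures 6/4 indicate a triad in second inversion.
In second inversion the root lies a fourth above the bass: a fourth above Bb in G minor is Eb.
The chord tones are Bb, Eb, G, giving Eb major.

Eb major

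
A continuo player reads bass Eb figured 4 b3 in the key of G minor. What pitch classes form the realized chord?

Eb, Gb, A, C

The written figures 4 b3 are shorthand for 6/4/3: the 6 is implied.
A third above Eb in this key is G, lowered to Gb by the flat.
A fourth above Eb in this key is A.
A sixth above Eb in this key is C.
Together with the bass Eb, this spells A diminished seventh in second inversion.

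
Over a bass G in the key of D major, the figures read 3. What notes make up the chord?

G, B, D

The written figures 3 are shorthand for 5/3: the 5 is implied.
A third above G in this key is B.
A fifth above G in this key is D.
Together with the bass G, this spells G major in root position.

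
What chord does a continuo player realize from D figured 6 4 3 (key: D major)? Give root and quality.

G major seventh

The figures 6 4 3 indicate a seventh chord in second inversion.
In second inversion the root lies a fourth above the bass: a fourth above D in D major is G.
The chord tones are D, F#, G, B, giving G major seventh.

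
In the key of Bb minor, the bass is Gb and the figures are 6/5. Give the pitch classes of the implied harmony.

The written figures 6/5 are shorthand for 6/5/3: the 3 is implied.
A third above Gb in this key is Bb.
A fifth above Gb in this key is Db.
A sixth above Gb in this key is Eb.
Together with the bass Gb, this spells Eb minor seventh in first inversion.

Gb, Bb, Db, Eb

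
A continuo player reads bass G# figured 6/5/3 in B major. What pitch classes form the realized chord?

G#, B, D#, E

A third above G# in this key is B.
A fifth above G# in this key is D#.
A sixth above G# in this key is E.
Together with the bass G#, this spells E major seventh in first inversion.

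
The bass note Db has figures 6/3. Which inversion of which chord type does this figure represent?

Intervals of 6/3 above the bass form a triad; the bass is the third, so this is first inversion.

triad, first inversion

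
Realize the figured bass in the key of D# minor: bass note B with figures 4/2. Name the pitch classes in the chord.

The written figures 4/2 are shorthand for 6/4/2: the 6 is implied.
A second above B in this key is C#.
A fourth above B in this key is E#.
A sixth above B in this key is G#.
Together with the bass B, this spells C# dominant seventh in third inversion.

B, C#, E#, G#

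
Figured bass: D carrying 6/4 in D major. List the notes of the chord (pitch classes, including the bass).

A fourth above D in this key is G.
A sixth above D in this key is B.
Together with the bass D, this spells G major in second inversion.

D, G, B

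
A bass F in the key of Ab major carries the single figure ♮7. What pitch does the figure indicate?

Counting 6 letter steps above F lands on E; in Ab major, that letter is Eb.
The ♮7 figure makes it natural, giving E.

E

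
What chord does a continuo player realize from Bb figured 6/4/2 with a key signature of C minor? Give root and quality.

C minor seventh

The figures 6/4/2 indicate a seventh chord in third inversion.
In third inversion the root lies a second above the bass: a second above Bb in C minor is C.
The chord tones are Bb, C, Eb, G, giving C minor seventh.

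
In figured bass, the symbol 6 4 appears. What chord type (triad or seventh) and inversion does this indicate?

triad, second inversion

Intervals of 6/4 above the bass form a triad; the bass is the fifth, so this is second inversion.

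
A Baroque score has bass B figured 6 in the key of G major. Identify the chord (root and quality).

The figures 6 indicate a triad in first inversion.
In first inversion the root lies a sixth above the bass: a sixth above B in G major is G.
The chord tones are B, D, G, giving G major.

G major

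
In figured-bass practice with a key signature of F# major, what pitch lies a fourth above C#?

Counting 3 letter steps above C# lands on F; in F# major, that letter is F#.

F#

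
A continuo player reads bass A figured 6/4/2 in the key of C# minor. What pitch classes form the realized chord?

A second above A in this key is B.
A fourth above A in this key is D#.
A sixth above A in this key is F#.
Together with the bass A, this spells B dominant seventh in third inversion.

A, B, D#, F#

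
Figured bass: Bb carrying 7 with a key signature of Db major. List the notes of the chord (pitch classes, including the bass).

The written figures 7 are shorthand for 7/5/3: the 5/3 are implied.
A third above Bb in this key is Db.
A fifth above Bb in this key is F.
A seventh above Bb in this key is Ab.
Together with the bass Bb, this spells Bb minor seventh in root position.

Bb, Db, F, Ab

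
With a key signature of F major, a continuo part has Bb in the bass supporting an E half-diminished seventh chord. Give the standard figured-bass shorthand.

4/3

Bb is the fifth of E half-diminished seventh, so the chord is in second inversion.
A seventh chord in second inversion is figured 6/4/3, conventionally abbreviated 4/3.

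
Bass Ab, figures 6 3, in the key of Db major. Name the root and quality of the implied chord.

F minor

The figures 6 3 indicate a triad in first inversion.
In first inversion the root lies a sixth above the bass: a sixth above Ab in Db major is F.
The chord tones are Ab, C, F, giving F minor.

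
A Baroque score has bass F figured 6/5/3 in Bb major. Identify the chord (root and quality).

D minor seventh

The figures 6/5/3 indicate a seventh chord in first inversion.
In first inversion the root lies a sixth above the bass: a sixth above F in Bb major is D.
The chord tones are F, A, C, D, giving D minor seventh.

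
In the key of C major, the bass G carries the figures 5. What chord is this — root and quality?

The figures 5 indicate a triad in root position.
In root position the bass is the root, so the root is G.
The chord tones are G, B, D, giving G major.

G major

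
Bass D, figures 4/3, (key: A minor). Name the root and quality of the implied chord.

The figures 4/3 indicate a seventh chord in second inversion.
In second inversion the root lies a fourth above the bass: a fourth above D in A minor is G.
The chord tones are D, F, G, B, giving G dominant seventh.

G dominant seventh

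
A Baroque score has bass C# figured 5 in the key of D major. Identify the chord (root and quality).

C# diminished

The figures 5 indicate a triad in root position.
In root position the bass is the root, so the root is C#.
The chord tones are C#, E, G, giving C# diminished.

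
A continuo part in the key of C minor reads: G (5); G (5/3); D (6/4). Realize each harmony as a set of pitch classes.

G, Bb, D | G, Bb, D | D, G, Bb

G (5/3): G, Bb, D.
G (5/3): G, Bb, D.
D (6/4): D, G, Bb.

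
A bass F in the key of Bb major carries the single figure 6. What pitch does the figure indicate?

D

Counting 5 letter steps above F lands on D; in Bb major, that letter is D.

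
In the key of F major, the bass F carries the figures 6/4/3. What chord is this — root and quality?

Bb major seventh

The figures 6/4/3 indicate a seventh chord in second inversion.
In second inversion the root lies a fourth above the bass: a fourth above F in F major is Bb.
The chord tones are F, A, Bb, D, giving Bb major seventh.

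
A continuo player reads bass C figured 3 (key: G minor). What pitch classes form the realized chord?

C, Eb, G

The written figures 3 are shorthand for 5/3: the 5 is implied.
A third above C in this key is Eb.
A fifth above C in this key is G.
Together with the bass C, this spells C minor in root position.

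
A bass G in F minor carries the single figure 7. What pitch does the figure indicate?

F

Counting 6 letter steps above G lands on F; in F minor, that letter is F.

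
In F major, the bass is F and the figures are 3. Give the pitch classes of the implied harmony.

The written figures 3 are shorthand for 5/3: the 5 is implied.
A third above F in this key is A.
A fifth above F in this key is C.
Together with the bass F, this spells F major in root position.

F, A, C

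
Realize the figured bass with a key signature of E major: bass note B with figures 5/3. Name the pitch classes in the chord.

B, D#, F#

A third above B in this key is D#.
A fifth above B in this key is F#.
Together with the bass B, this spells B major in root position.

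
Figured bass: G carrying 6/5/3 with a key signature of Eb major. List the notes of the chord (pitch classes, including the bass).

G, Bb, D, Eb

A third above G in this key is Bb.
A fifth above G in this key is D.
A sixth above G in this key is Eb.
Together with the bass G, this spells Eb major seventh in first inversion.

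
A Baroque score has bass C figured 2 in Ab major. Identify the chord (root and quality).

Db major seventh

The figures 2 indicate a seventh chord in third inversion.
In third inversion the root lies a second above the bass: a second above C in Ab major is Db.
The chord tones are C, Db, F, Ab, giving Db major seventh.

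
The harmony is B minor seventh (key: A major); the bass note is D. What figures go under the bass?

D is the third of B minor seventh, so the chord is in first inversion.
A seventh chord in first inversion is figured 6/5/3, conventionally abbreviated 6/5.

6/5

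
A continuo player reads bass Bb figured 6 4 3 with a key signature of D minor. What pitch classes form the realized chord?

A third above Bb in this key is D.
A fourth above Bb in this key is E.
A sixth above Bb in this key is G.
Together with the bass Bb, this spells E half-diminished seventh in second inversion.

Bb, D, E, G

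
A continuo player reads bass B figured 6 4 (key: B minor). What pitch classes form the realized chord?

A fourth above B in this key is E.
A sixth above B in this key is G.
Together with the bass B, this spells E minor in second inversion.

B, E, G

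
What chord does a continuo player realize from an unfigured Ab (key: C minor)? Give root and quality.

An unfigured bass indicates a triad in root position.
In root position the bass is the root, so the root is Ab.
The chord tones are Ab, C, Eb, giving Ab major.

Ab major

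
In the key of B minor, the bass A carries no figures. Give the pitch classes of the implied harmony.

An unfigured bass implies 5/3.
A third above A in this key is C#.
A fifth above A in this key is E.
Together with the bass A, this spells A major in root position.

A, C#, E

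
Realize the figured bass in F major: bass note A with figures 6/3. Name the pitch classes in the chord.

A third above A in this key is C.
A sixth above A in this key is F.
Together with the bass A, this spells F major in first inversion.

A, C, F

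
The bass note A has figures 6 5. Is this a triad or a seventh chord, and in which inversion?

seventh chord, first inversion

6 5 is shorthand for 6/5/3.
Intervals of 6/5/3 above the bass form a seventh chord; the bass is the third, so this is first inversion.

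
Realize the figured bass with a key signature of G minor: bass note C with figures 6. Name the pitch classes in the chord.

The written figures 6 are shorthand for 6/3: the 3 is implied.
A third above C in this key is Eb.
A sixth above C in this key is A.
Together with the bass C, this spells A diminished in first inversion.

C, Eb, A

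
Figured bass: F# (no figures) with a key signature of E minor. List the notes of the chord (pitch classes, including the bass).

An unfigured bass implies 5/3.
A third above F# in this key is A.
A fifth above F# in this key is C.
Together with the bass F#, this spells F# diminished in root position.

F#, A, C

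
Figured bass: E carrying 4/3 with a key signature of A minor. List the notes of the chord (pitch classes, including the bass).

The written figures 4/3 are shorthand for 6/4/3: the 6 is implied.
A third above E in this key is G.
A fourth above E in this key is A.
A sixth above E in this key is C.
Together with the bass E, this spells A minor seventh in second inversion.

E, G, A, C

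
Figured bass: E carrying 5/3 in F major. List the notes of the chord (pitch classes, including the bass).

A third above E in this key is G.
A fifth above E in this key is Bb.
Together with the bass E, this spells E diminished in root position.

E, G, Bb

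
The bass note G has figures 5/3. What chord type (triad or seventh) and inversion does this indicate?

Intervals of 5/3 above the bass form a triad; the bass is the root, so this is root position.

triad, root position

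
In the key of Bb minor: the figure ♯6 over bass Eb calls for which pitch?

Counting 5 letter steps above Eb lands on C; in Bb minor, that letter is C.
The #6 figure raises it a semitone, giving C#.

C#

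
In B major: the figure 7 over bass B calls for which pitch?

Counting 6 letter steps above B lands on A; in B major, that letter is A#.

A#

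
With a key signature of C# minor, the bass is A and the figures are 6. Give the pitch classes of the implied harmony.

The written figures 6 are shorthand for 6/3: the 3 is implied.
A third above A in this key is C#.
A sixth above A in this key is F#.
Together with the bass A, this spells F# minor in first inversion.

A, C#, F#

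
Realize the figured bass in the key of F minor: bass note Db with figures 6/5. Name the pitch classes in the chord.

The written figures 6/5 are shorthand for 6/5/3: the 3 is implied.
A third above Db in this key is F.
A fifth above Db in this key is Ab.
A sixth above Db in this key is Bb.
Together with the bass Db, this spells Bb minor seventh in first inversion.

Db, F, Ab, Bb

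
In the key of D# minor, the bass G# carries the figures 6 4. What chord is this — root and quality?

The figures 6 4 indicate a triad in second inversion.
In second inversion the root lies a fourth above the bass: a fourth above G# in D# minor is C#.
The chord tones are G#, C#, E#, giving C# major.

C# major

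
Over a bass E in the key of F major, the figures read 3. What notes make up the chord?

The written figures 3 are shorthand for 5/3: the 5 is implied.
A third above E in this key is G.
A fifth above E in this key is Bb.
Together with the bass E, this spells E diminished in root position.

E, G, Bb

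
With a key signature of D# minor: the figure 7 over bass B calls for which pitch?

Counting 6 letter steps above B lands on A; in D# minor, that letter is A#.

A#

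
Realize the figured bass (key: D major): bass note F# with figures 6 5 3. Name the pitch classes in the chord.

A third above F# in this key is A.
A fifth above F# in this key is C#.
A sixth above F# in this key is D.
Together with the bass F#, this spells D major seventh in first inversion.

F#, A, C#, D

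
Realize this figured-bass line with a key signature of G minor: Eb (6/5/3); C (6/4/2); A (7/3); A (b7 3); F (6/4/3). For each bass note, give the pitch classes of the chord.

Eb (6/5/3): Eb, G, Bb, C.
C (6/4/2): C, D, F, A.
A (7/5/3): A, C, Eb, G.
A (b7/5/3): A, C, Eb, Gb.
F (6/4/3): F, A, Bb, D.

Eb, G, Bb, C | C, D, F, A | A, C, Eb, G | A, C, Eb, Gb | F, A, Bb, D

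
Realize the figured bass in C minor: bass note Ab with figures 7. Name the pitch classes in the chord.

Ab, C, Eb, G

The written figures 7 are shorthand for 7/5/3: the 5/3 are implied.
A third above Ab in this key is C.
A fifth above Ab in this key is Eb.
A seventh above Ab in this key is G.
Together with the bass Ab, this spells Ab major seventh in root position.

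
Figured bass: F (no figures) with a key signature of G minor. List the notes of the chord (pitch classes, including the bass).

An unfigured bass implies 5/3.
A third above F in this key is A.
A fifth above F in this key is C.
Together with the bass F, this spells F major in root position.

F, A, C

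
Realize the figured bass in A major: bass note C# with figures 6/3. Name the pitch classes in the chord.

A third above C# in this key is E.
A sixth above C# in this key is A.
Together with the bass C#, this spells A major in first inversion.

C#, E, A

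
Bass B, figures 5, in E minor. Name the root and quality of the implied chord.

B minor

The figures 5 indicate a triad in root position.
In root position the bass is the root, so the root is B.
The chord tones are B, D, F#, giving B minor.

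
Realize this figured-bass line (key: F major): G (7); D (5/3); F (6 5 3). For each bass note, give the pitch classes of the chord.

G, Bb, D, F | D, F, A | F, A, C, D

G (7/5/3): G, Bb, D, F.
D (5/3): D, F, A.
F (6/5/3): F, A, C, D.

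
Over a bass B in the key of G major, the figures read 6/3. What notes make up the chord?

A third above B in this key is D.
A sixth above B in this key is G.
Together with the bass B, this spells G major in first inversion.

B, D, G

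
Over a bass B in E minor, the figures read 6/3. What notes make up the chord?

A third above B in this key is D.
A sixth above B in this key is G.
Together with the bass B, this spells G major in first inversion.

B, D, G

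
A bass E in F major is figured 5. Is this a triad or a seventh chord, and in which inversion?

5 is shorthand for 5/3.
Intervals of 5/3 above the bass form a triad; the bass is the root, so this is root position.

triad, root position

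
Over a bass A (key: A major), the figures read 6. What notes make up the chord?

The written figures 6 are shorthand for 6/3: the 3 is implied.
A third above A in this key is C#.
A sixth above A in this key is F#.
Together with the bass A, this spells F# minor in first inversion.

A, C#, F#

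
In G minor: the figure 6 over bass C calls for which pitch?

A

Counting 5 letter steps above C lands on A; in G minor, that letter is A.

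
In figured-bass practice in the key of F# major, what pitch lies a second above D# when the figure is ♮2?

E

Counting 1 letter step above D# lands on E; in F# major, that letter is E#.
The ♮2 figure makes it natural, giving E.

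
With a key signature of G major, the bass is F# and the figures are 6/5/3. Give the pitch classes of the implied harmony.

A third above F# in this key is A.
A fifth above F# in this key is C.
A sixth above F# in this key is D.
Together with the bass F#, this spells D dominant seventh in first inversion.

F#, A, C, D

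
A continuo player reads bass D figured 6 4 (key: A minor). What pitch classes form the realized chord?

A fourth above D in this key is G.
A sixth above D in this key is B.
Together with the bass D, this spells G major in second inversion.

D, G, B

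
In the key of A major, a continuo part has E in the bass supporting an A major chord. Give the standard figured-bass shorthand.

6/4

E is the fifth of A major, so the chord is in second inversion.
A triad in second inversion is figured 6/4, conventionally abbreviated 6/4.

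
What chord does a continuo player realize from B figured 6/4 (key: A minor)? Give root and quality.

E minor

The figures 6/4 indicate a triad in second inversion.
In second inversion the root lies a fourth above the bass: a fourth above B in A minor is E.
The chord tones are B, E, G, giving E minor.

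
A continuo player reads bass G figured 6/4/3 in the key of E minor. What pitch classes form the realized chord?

A third above G in this key is B.
A fourth above G in this key is C.
A sixth above G in this key is E.
Together with the bass G, this spells C major seventh in second inversion.

G, B, C, E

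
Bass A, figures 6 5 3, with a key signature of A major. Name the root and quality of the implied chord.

The figures 6 5 3 indicate a seventh chord in first inversion.
In first inversion the root lies a sixth above the bass: a sixth above A in A major is F#.
The chord tones are A, C#, E, F#, giving F# minor seventh.

F# minor seventh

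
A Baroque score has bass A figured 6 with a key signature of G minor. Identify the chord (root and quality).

The figures 6 indicate a triad in first inversion.
In first inversion the root lies a sixth above the bass: a sixth above A in G minor is F.
The chord tones are A, C, F, giving F major.

F major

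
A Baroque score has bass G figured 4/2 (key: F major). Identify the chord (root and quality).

The figures 4/2 indicate a seventh chord in third inversion.
In third inversion the root lies a second above the bass: a second above G in F major is A.
The chord tones are G, A, C, E, giving A minor seventh.

A minor seventh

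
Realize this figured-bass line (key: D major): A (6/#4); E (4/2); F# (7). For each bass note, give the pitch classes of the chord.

A (6/#4): A, D#, F#.
E (6/4/2): E, F#, A, C#.
F# (7/5/3): F#, A, C#, E.

A, D#, F# | E, F#, A, C# | F#, A, C#, E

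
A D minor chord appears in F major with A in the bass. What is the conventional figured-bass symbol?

6/4

A is the fifth of D minor, so the chord is in second inversion.
A triad in second inversion is figured 6/4, conventionally abbreviated 6/4.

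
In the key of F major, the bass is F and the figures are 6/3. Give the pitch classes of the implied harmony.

A third above F in this key is A.
A sixth above F in this key is D.
Together with the bass F, this spells D minor in first inversion.

F, A, D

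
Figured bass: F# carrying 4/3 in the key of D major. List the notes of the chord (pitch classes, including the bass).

F#, A, B, D

The written figures 4/3 are shorthand for 6/4/3: the 6 is implied.
A third above F# in this key is A.
A fourth above F# in this key is B.
A sixth above F# in this key is D.
Together with the bass F#, this spells B minor seventh in second inversion.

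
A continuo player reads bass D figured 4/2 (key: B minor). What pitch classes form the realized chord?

D, E, G, B

The written figures 4/2 are shorthand for 6/4/2: the 6 is implied.
A second above D in this key is E.
A fourth above D in this key is G.
A sixth above D in this key is B.
Together with the bass D, this spells E minor seventh in third inversion.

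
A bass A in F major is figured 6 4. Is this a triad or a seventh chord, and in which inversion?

triad, second inversion

Intervals of 6/4 above the bass form a triad; the bass is the fifth, so this is second inversion.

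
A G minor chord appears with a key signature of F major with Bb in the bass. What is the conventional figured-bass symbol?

6

Bb is the third of G minor, so the chord is in first inversion.
A triad in first inversion is figured 6/3, conventionally abbreviated 6.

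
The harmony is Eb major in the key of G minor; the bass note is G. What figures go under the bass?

6

G is the third of Eb major, so the chord is in first inversion.
A triad in first inversion is figured 6/3, conventionally abbreviated 6.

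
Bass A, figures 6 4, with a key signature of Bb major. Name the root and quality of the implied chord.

D minor

The figures 6 4 indicate a triad in second inversion.
In second inversion the root lies a fourth above the bass: a fourth above A in Bb major is D.
The chord tones are A, D, F, giving D minor.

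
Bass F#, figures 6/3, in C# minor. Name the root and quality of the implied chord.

D# diminished

The figures 6/3 indicate a triad in first inversion.
In first inversion the root lies a sixth above the bass: a sixth above F# in C# minor is D#.
The chord tones are F#, A, D#, giving D# diminished.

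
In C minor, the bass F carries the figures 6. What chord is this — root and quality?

D diminished

The figures 6 indicate a triad in first inversion.
In first inversion the root lies a sixth above the bass: a sixth above F in C minor is D.
The chord tones are F, Ab, D, giving D diminished.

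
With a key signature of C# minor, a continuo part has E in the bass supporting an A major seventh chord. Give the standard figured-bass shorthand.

4/3

E is the fifth of A major seventh, so the chord is in second inversion.
A seventh chord in second inversion is figured 6/4/3, conventionally abbreviated 4/3.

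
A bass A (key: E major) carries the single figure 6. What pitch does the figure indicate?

Counting 5 letter steps above A lands on F; in E major, that letter is F#.

F#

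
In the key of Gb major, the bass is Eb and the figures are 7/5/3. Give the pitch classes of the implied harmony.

Eb, Gb, Bb, Db

A third above Eb in this key is Gb.
A fifth above Eb in this key is Bb.
A seventh above Eb in this key is Db.
Together with the bass Eb, this spells Eb minor seventh in root position.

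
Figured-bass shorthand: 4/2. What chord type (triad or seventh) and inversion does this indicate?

4/2 is shorthand for 6/4/2.
Intervals of 6/4/2 above the bass form a seventh chord; the bass is the seventh, so this is third inversion.

seventh chord, third inversion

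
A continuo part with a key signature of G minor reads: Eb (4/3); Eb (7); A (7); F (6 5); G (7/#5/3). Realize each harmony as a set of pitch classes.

Eb, G, A, C | Eb, G, Bb, D | A, C, Eb, G | F, A, C, D | G, Bb, D#, F

Eb (6/4/3): Eb, G, A, C.
Eb (7/5/3): Eb, G, Bb, D.
A (7/5/3): A, C, Eb, G.
F (6/5/3): F, A, C, D.
G (7/#5/3): G, Bb, D#, F.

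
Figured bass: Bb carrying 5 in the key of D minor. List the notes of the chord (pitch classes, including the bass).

The written figures 5 are shorthand for 5/3: the 3 is implied.
A third above Bb in this key is D.
A fifth above Bb in this key is F.
Together with the bass Bb, this spells Bb major in root position.

Bb, D, F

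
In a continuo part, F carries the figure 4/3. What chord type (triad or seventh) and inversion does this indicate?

seventh chord, second inversion

4/3 is shorthand for 6/4/3.
Intervals of 6/4/3 above the bass form a seventh chord; the bass is the fifth, so this is second inversion.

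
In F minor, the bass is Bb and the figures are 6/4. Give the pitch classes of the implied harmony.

Bb, Eb, G

A fourth above Bb in this key is Eb.
A sixth above Bb in this key is G.
Together with the bass Bb, this spells Eb major in second inversion.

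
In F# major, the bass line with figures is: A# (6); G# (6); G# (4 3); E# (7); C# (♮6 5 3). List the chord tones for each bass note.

A#, C#, F# | G#, B, E# | G#, B, C#, E# | E#, G#, B, D# | C#, E#, G#, A

A# (6/3): A#, C#, F#.
G# (6/3): G#, B, E#.
G# (6/4/3): G#, B, C#, E#.
E# (7/5/3): E#, G#, B, D#.
C# (♮6/5/3): C#, E#, G#, A.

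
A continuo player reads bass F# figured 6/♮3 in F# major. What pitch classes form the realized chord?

F#, A, D#

A third above F# in this key is A#, made natural (A) by the ♮ figure.
A sixth above F# in this key is D#.
Together with the bass F#, this spells D# diminished in first inversion.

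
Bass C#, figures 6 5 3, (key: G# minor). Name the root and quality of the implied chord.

The figures 6 5 3 indicate a seventh chord in first inversion.
In first inversion the root lies a sixth above the bass: a sixth above C# in G# minor is A#.
The chord tones are C#, E, G#, A#, giving A# half-diminished seventh.

A# half-diminished seventh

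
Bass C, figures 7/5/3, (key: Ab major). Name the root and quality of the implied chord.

C minor seventh

The figures 7/5/3 indicate a seventh chord in root position.
In root position the bass is the root, so the root is C.
The chord tones are C, Eb, G, Bb, giving C minor seventh.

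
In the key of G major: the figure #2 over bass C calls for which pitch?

Counting 1 letter step above C lands on D; in G major, that letter is D.
The #2 figure raises it a semitone, giving D#.

D#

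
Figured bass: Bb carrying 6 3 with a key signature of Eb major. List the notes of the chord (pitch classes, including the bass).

A third above Bb in this key is D.
A sixth above Bb in this key is G.
Together with the bass Bb, this spells G minor in first inversion.

Bb, D, G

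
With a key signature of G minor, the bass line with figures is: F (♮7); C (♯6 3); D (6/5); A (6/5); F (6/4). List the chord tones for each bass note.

F, A, C, E | C, Eb, A# | D, F, A, Bb | A, C, Eb, F | F, Bb, D

F (♮7/5/3): F, A, C, E.
C (#6/3): C, Eb, A#.
D (6/5/3): D, F, A, Bb.
A (6/5/3): A, C, Eb, F.
F (6/4): F, Bb, D.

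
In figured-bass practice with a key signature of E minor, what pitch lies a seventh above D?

C

Counting 6 letter steps above D lands on C; in E minor, that letter is C.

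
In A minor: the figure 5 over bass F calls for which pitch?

Counting 4 letter steps above F lands on C; in A minor, that letter is C.

C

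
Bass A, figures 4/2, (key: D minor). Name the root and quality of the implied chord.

The figures 4/2 indicate a seventh chord in third inversion.
In third inversion the root lies a second above the bass: a second above A in D minor is Bb.
The chord tones are A, Bb, D, F, giving Bb major seventh.

Bb major seventh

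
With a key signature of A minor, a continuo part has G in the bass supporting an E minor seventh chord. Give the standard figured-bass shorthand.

6/5

G is the third of E minor seventh, so the chord is in first inversion.
A seventh chord in first inversion is figured 6/5/3, conventionally abbreviated 6/5.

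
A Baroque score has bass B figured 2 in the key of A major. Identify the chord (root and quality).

C# minor seventh

The figures 2 indicate a seventh chord in third inversion.
In third inversion the root lies a second above the bass: a second above B in A major is C#.
The chord tones are B, C#, E, G#, giving C# minor seventh.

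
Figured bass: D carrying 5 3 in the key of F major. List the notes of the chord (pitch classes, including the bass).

D, F, A

A third above D in this key is F.
A fifth above D in this key is A.
Together with the bass D, this spells D minor in root position.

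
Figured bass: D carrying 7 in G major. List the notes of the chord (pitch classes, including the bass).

The written figures 7 are shorthand for 7/5/3: the 5/3 are implied.
A third above D in this key is F#.
A fifth above D in this key is A.
A seventh above D in this key is C.
Together with the bass D, this spells D dominant seventh in root position.

D, F#, A, C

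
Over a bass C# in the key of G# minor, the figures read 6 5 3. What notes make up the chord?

A third above C# in this key is E.
A fifth above C# in this key is G#.
A sixth above C# in this key is A#.
Together with the bass C#, this spells A# half-diminished seventh in first inversion.

C#, E, G#, A#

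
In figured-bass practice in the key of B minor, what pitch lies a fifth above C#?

G

Counting 4 letter steps above C# lands on G; in B minor, that letter is G.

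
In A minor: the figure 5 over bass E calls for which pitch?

Counting 4 letter steps above E lands on B; in A minor, that letter is B.

B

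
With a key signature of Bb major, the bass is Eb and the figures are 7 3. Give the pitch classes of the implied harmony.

Eb, G, Bb, D

The written figures 7 3 are shorthand for 7/5/3: the 5 is implied.
A third above Eb in this key is G.
A fifth above Eb in this key is Bb.
A seventh above Eb in this key is D.
Together with the bass Eb, this spells Eb major seventh in root position.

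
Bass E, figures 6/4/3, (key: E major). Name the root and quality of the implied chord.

The figures 6/4/3 indicate a seventh chord in second inversion.
In second inversion the root lies a fourth above the bass: a fourth above E in E major is A.
The chord tones are E, G#, A, C#, giving A major seventh.

A major seventh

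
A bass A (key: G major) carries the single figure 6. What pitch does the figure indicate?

Counting 5 letter steps above A lands on F; in G major, that letter is F#.

F#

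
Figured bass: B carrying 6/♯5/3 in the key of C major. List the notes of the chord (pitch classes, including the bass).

A third above B in this key is D.
A fifth above B in this key is F, raised to F# by the sharp.
A sixth above B in this key is G.
Together with the bass B, this spells G major seventh in first inversion.

B, D, F#, G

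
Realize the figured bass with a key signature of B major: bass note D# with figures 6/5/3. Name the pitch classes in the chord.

A third above D# in this key is F#.
A fifth above D# in this key is A#.
A sixth above D# in this key is B.
Together with the bass D#, this spells B major seventh in first inversion.

D#, F#, A#, B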